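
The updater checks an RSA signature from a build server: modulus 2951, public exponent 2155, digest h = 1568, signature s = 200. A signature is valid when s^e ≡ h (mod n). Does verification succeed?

passes

s^2 ≡ 200^2 = 40000 ≡ 1637
s^4 ≡ 1637^2 = 2679769 ≡ 261
s^8 ≡ 261^2 = 68121 ≡ 248
s^16 ≡ 248^2 = 61504 ≡ 2484
s^32 ≡ 2484^2 = 6170256 ≡ 2666
s^64 ≡ 2666^2 = 7107556 ≡ 1548
s^128 ≡ 1548^2 = 2396304 ≡ 92
s^256 ≡ 92^2 = 8464 ≡ 2562
s^512 ≡ 2562^2 = 6563844 ≡ 820
s^1024 ≡ 820^2 = 672400 ≡ 2523
s^2048 ≡ 2523^2 = 6365529 ≡ 222
2155 = 2048 + 64 + 32 + 8 + 2 + 1, so s^2155 ≡ 222·1548·2666·248·1637·200 ≡ 1568 (mod 2951)
1568 = h, so the signature checks out.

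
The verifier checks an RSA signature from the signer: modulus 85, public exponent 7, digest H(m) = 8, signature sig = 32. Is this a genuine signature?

sig^7 mod 85 = 8
8 = H(m), so the signature checks out.

genuine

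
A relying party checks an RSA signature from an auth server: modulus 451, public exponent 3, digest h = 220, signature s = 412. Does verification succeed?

fails

s^2 ≡ 412^2 = 169744 ≡ 168
3 = 2 + 1, so s^3 ≡ 168·412 ≡ 213 (mod 451)
The recovered value 213 does not match the digest 220.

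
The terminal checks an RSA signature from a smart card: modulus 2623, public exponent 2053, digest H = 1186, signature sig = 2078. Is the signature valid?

invalid

sig^2 ≡ 2078^2 = 4318084 ≡ 626
sig^4 ≡ 626^2 = 391876 ≡ 1049
sig^8 ≡ 1049^2 = 1100401 ≡ 1364
sig^16 ≡ 1364^2 = 1860496 ≡ 789
sig^32 ≡ 789^2 = 622521 ≡ 870
sig^64 ≡ 870^2 = 756900 ≡ 1476
sig^128 ≡ 1476^2 = 2178576 ≡ 1486
sig^256 ≡ 1486^2 = 2208196 ≡ 2253
sig^512 ≡ 2253^2 = 5076009 ≡ 504
sig^1024 ≡ 504^2 = 254016 ≡ 2208
sig^2048 ≡ 2208^2 = 4875264 ≡ 1730
2053 = 2048 + 4 + 1, so sig^2053 ≡ 1730·1049·2078 ≡ 2337 (mod 2623)
sig^2053 mod 2623 = 2337, but H = 1186.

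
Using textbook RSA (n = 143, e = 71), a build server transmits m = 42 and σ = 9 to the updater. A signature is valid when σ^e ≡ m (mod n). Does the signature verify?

σ^2 ≡ 9^2 = 81
σ^4 ≡ 81^2 = 6561 ≡ 126
σ^8 ≡ 126^2 = 15876 ≡ 3
σ^16 ≡ 3^2 = 9
σ^32 ≡ 9^2 = 81
σ^64 ≡ 81^2 = 6561 ≡ 126
71 = 64 + 4 + 2 + 1, so σ^71 ≡ 126·126·81·9 ≡ 42 (mod 143)
σ^71 mod 143 = 42 matches m.

verifies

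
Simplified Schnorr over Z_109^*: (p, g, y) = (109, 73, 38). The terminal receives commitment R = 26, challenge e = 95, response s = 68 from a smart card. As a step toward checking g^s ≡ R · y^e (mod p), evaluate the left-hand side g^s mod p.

73^68 mod 109 = 89

89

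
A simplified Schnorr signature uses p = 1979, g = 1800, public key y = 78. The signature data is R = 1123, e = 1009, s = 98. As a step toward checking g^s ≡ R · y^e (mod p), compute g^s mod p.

1225

Squares mod 1979: 1800^1≡1800, 1800^2≡377, 1800^4≡1620, 1800^8≡246, 1800^16≡1146, 1800^32≡1239, 1800^64≡1396
98 = 64 + 32 + 2, so 1800^98 ≡ 1396·1239·377 ≡ 1225 (mod 1979)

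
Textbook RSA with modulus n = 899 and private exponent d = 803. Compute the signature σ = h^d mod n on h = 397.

h^2 ≡ 397^2 = 157609 ≡ 284
h^4 ≡ 284^2 = 80656 ≡ 645
h^8 ≡ 645^2 = 416025 ≡ 687
h^16 ≡ 687^2 = 471969 ≡ 893
h^32 ≡ 893^2 = 797449 ≡ 36
h^64 ≡ 36^2 = 1296 ≡ 397
h^128 ≡ 397^2 = 157609 ≡ 284
h^256 ≡ 284^2 = 80656 ≡ 645
h^512 ≡ 645^2 = 416025 ≡ 687
803 = 512 + 256 + 32 + 2 + 1, so h^803 ≡ 687·645·36·284·397 ≡ 749 (mod 899)

749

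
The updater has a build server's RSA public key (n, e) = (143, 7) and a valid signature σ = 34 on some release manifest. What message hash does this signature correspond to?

122

Squares mod 143: σ^1≡34, σ^2≡12, σ^4≡1
7 = 4 + 2 + 1, so σ^7 ≡ 1·12·34 ≡ 122 (mod 143)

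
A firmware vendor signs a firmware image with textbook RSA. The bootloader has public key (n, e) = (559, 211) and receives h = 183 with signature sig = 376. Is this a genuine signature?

forged

sig^2 ≡ 376^2 = 141376 ≡ 508
sig^4 ≡ 508^2 = 258064 ≡ 365
sig^8 ≡ 365^2 = 133225 ≡ 183
sig^16 ≡ 183^2 = 33489 ≡ 508
sig^32 ≡ 508^2 = 258064 ≡ 365
sig^64 ≡ 365^2 = 133225 ≡ 183
sig^128 ≡ 183^2 = 33489 ≡ 508
211 = 128 + 64 + 16 + 2 + 1, so sig^211 ≡ 508·183·508·508·376 ≡ 376 (mod 559)
sig^211 mod 559 = 376, but h = 183.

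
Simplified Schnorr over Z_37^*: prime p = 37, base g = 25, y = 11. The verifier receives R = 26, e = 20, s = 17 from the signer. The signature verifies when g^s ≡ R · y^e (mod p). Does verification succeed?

fails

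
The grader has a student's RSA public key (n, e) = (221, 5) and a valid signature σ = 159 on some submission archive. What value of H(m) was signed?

Squares mod 221: σ^1≡159, σ^2≡87, σ^4≡55
5 = 4 + 1, so σ^5 ≡ 55·159 ≡ 126 (mod 221)

126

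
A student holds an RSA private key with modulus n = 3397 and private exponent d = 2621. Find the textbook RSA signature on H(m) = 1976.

(H(m))^2 ≡ 1976^2 = 3904576 ≡ 1423
(H(m))^4 ≡ 1423^2 = 2024929 ≡ 317
(H(m))^8 ≡ 317^2 = 100489 ≡ 1976
(H(m))^16 ≡ 1976^2 = 3904576 ≡ 1423
(H(m))^32 ≡ 1423^2 = 2024929 ≡ 317
(H(m))^64 ≡ 317^2 = 100489 ≡ 1976
(H(m))^128 ≡ 1976^2 = 3904576 ≡ 1423
(H(m))^256 ≡ 1423^2 = 2024929 ≡ 317
(H(m))^512 ≡ 317^2 = 100489 ≡ 1976
(H(m))^1024 ≡ 1976^2 = 3904576 ≡ 1423
(H(m))^2048 ≡ 1423^2 = 2024929 ≡ 317
2621 = 2048 + 512 + 32 + 16 + 8 + 4 + 1, so (H(m))^2621 ≡ 317·1976·317·1423·1976·317·1976 ≡ 2529 (mod 3397)

2529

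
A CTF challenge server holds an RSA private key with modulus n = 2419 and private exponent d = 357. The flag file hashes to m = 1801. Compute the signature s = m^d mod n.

m^2 ≡ 1801^2 = 3243601 ≡ 2141
m^4 ≡ 2141^2 = 4583881 ≡ 2295
m^8 ≡ 2295^2 = 5267025 ≡ 862
m^16 ≡ 862^2 = 743044 ≡ 411
m^32 ≡ 411^2 = 168921 ≡ 2010
m^64 ≡ 2010^2 = 4040100 ≡ 370
m^128 ≡ 370^2 = 136900 ≡ 1436
m^256 ≡ 1436^2 = 2062096 ≡ 1108
357 = 256 + 64 + 32 + 4 + 1, so m^357 ≡ 1108·370·2010·2295·1801 ≡ 290 (mod 2419)

290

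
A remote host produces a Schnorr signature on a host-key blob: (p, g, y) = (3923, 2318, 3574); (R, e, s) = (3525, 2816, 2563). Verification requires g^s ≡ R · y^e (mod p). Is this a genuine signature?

forged

g^s mod p:
2318^2563 mod 3923 = 2208
R · y^e mod p:
3574^2816 mod 3923 = 1846
3525·1846 = 6507150 ≡ 2816 (mod 3923)
2208 ≠ 2816; the check fails.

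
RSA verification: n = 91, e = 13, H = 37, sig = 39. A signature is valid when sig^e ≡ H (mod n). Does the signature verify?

Squares mod 91: sig^1≡39, sig^2≡65, sig^4≡39, sig^8≡65
13 = 8 + 4 + 1, so sig^13 ≡ 65·39·39 ≡ 39 (mod 91)
The recovered value 39 does not match the digest 37.

does not verify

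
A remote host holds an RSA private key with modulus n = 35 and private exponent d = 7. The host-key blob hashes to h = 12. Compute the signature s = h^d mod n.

33

h^7 mod 35 = 33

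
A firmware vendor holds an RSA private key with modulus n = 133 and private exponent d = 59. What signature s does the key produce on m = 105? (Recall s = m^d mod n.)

98

m^2 ≡ 105^2 = 11025 ≡ 119
m^4 ≡ 119^2 = 14161 ≡ 63
m^8 ≡ 63^2 = 3969 ≡ 112
m^16 ≡ 112^2 = 12544 ≡ 42
m^32 ≡ 42^2 = 1764 ≡ 35
59 = 32 + 16 + 8 + 2 + 1, so m^59 ≡ 35·42·112·119·105 ≡ 98 (mod 133)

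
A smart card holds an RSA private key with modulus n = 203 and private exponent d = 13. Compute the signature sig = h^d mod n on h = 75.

h^2 ≡ 75^2 = 5625 ≡ 144
h^4 ≡ 144^2 = 20736 ≡ 30
h^8 ≡ 30^2 = 900 ≡ 88
13 = 8 + 4 + 1, so h^13 ≡ 88·30·75 ≡ 75 (mod 203)

75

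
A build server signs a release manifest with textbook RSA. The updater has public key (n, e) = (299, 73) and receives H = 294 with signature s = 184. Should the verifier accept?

Squares mod 299: s^1≡184, s^2≡69, s^4≡276, s^8≡230, s^16≡276, s^32≡230, s^64≡276
73 = 64 + 8 + 1, so s^73 ≡ 276·230·184 ≡ 184 (mod 299)
184 ≠ 294, so verification fails.

reject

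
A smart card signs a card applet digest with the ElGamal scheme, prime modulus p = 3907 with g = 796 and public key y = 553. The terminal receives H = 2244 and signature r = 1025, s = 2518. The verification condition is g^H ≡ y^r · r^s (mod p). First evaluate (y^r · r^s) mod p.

2577

Squares mod 3907: 553^1≡553, 553^2≡1063, 553^4≡846, 553^8≡735, 553^16≡1059, 553^32≡172, 553^64≡2235, 553^128≡2079, 553^256≡1099, 553^512≡538, 553^1024≡326
1025 = 1024 + 1, so 553^1025 ≡ 326·553 ≡ 556 (mod 3907)
Squares mod 3907: 1025^1≡1025, 1025^2≡3549, 1025^4≡3140, 1025^8≡2239, 1025^16≡440, 1025^32≡2157, 1025^64≡3319, 1025^128≡1928, 1025^256≡1627, 1025^512≡2090, 1025^1024≡74, 1025^2048≡1569
2518 = 2048 + 256 + 128 + 64 + 16 + 4 + 2, so 1025^2518 ≡ 1569·1627·1928·3319·440·3140·3549 ≡ 1923 (mod 3907)
y^r · r^s ≡ 556·1923 = 1069188 ≡ 2577 (mod 3907)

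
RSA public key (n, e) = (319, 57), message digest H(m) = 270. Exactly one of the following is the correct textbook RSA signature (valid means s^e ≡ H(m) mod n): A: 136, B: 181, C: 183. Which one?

Candidate A: Squares mod 319: 136^1≡136, 136^2≡313, 136^4≡36, 136^8≡20, 136^16≡81, 136^32≡181; 57 = 32 + 16 + 8 + 1, so 136^57 ≡ 181·81·20·136 ≡ 49 (mod 319)
Candidate B: Squares mod 319: 181^1≡181, 181^2≡223, 181^4≡284, 181^8≡268, 181^16≡49, 181^32≡168; 57 = 32 + 16 + 8 + 1, so 181^57 ≡ 168·49·268·181 ≡ 36 (mod 319)
Candidate C: Squares mod 319: 183^1≡183, 183^2≡313, 183^4≡36, 183^8≡20, 183^16≡81, 183^32≡181; 57 = 32 + 16 + 8 + 1, so 183^57 ≡ 181·81·20·183 ≡ 270 (mod 319)
  → matches H(m) = 270

C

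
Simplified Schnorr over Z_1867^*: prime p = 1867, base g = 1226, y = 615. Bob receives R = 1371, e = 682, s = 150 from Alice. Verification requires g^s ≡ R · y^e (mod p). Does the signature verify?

does not verify

g^s mod p:
Squares mod 1867: 1226^1≡1226, 1226^2≡141, 1226^4≡1211, 1226^8≡926, 1226^16≡523, 1226^32≡947, 1226^64≡649, 1226^128≡1126
150 = 128 + 16 + 4 + 2, so 1226^150 ≡ 1126·523·1211·141 ≡ 1368 (mod 1867)
R · y^e mod p:
Squares mod 1867: 615^1≡615, 615^2≡1091, 615^4≡1002, 615^8≡1425, 615^16≡1196, 615^32≡294, 615^64≡554, 615^128≡728, 615^256≡1623, 615^512≡1659
682 = 512 + 128 + 32 + 8 + 2, so 615^682 ≡ 1659·728·294·1425·1091 ≡ 1439 (mod 1867)
1371·1439 = 1972869 ≡ 1317 (mod 1867)
1368 ≠ 1317; the check fails.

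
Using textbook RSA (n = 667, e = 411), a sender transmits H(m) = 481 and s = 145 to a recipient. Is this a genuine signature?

s^2 ≡ 145^2 = 21025 ≡ 348
s^4 ≡ 348^2 = 121104 ≡ 377
s^8 ≡ 377^2 = 142129 ≡ 58
s^16 ≡ 58^2 = 3364 ≡ 29
s^32 ≡ 29^2 = 841 ≡ 174
s^64 ≡ 174^2 = 30276 ≡ 261
s^128 ≡ 261^2 = 68121 ≡ 87
s^256 ≡ 87^2 = 7569 ≡ 232
411 = 256 + 128 + 16 + 8 + 2 + 1, so s^411 ≡ 232·87·29·58·348·145 ≡ 290 (mod 667)
290 ≠ 481, so verification fails.

forged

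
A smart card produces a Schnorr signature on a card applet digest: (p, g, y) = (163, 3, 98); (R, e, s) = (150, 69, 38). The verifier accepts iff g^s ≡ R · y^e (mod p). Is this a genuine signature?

forged

g^s mod p:
3^38 mod 163 = 113
R · y^e mod p:
98^69 mod 163 = 123
150·123 = 18450 ≡ 31 (mod 163)
113 ≠ 31; the check fails.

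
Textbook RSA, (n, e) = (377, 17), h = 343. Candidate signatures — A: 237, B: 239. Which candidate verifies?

B

Candidate A: 237^2 = 56169 ≡ 373; 237^4 ≡ 373^2 = 139129 ≡ 16; 237^8 ≡ 16^2 = 256; 237^16 ≡ 256^2 = 65536 ≡ 315; 17 = 16 + 1, so 237^17 ≡ 315·237 ≡ 9 (mod 377)
Candidate B: 239^2 = 57121 ≡ 194; 239^4 ≡ 194^2 = 37636 ≡ 313; 239^8 ≡ 313^2 = 97969 ≡ 326; 239^16 ≡ 326^2 = 106276 ≡ 339; 17 = 16 + 1, so 239^17 ≡ 339·239 ≡ 343 (mod 377)
  → matches h = 343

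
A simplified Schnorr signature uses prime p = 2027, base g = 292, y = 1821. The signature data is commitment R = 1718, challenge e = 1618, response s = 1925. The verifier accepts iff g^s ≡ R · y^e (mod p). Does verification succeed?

fails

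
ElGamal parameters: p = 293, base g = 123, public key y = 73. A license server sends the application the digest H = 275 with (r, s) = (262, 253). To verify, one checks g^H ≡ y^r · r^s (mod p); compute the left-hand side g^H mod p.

91

Squares mod 293: 123^1≡123, 123^2≡186, 123^4≡22, 123^8≡191, 123^16≡149, 123^32≡226, 123^64≡94, 123^128≡46, 123^256≡65
275 = 256 + 16 + 2 + 1, so 123^275 ≡ 65·149·186·123 ≡ 91 (mod 293)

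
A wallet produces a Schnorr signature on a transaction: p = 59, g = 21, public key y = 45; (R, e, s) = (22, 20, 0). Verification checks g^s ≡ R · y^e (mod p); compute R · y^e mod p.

1

Squares mod 59: 45^1≡45, 45^2≡19, 45^4≡7, 45^8≡49, 45^16≡41
20 = 16 + 4, so 45^20 ≡ 41·7 ≡ 51 (mod 59)
R · y^e ≡ 22·51 = 1122 ≡ 1 (mod 59)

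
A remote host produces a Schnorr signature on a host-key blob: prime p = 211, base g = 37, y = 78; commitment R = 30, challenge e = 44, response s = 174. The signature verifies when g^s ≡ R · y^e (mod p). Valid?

no

g^s mod p:
37^2 = 1369 ≡ 103
37^4 ≡ 103^2 = 10609 ≡ 59
37^8 ≡ 59^2 = 3481 ≡ 105
37^16 ≡ 105^2 = 11025 ≡ 53
37^32 ≡ 53^2 = 2809 ≡ 66
37^64 ≡ 66^2 = 4356 ≡ 136
37^128 ≡ 136^2 = 18496 ≡ 139
174 = 128 + 32 + 8 + 4 + 2, so 37^174 ≡ 139·66·105·59·103 ≡ 11 (mod 211)
R · y^e mod p:
78^2 = 6084 ≡ 176
78^4 ≡ 176^2 = 30976 ≡ 170
78^8 ≡ 170^2 = 28900 ≡ 204
78^16 ≡ 204^2 = 41616 ≡ 49
78^32 ≡ 49^2 = 2401 ≡ 80
44 = 32 + 8 + 4, so 78^44 ≡ 80·204·170 ≡ 172 (mod 211)
30·172 = 5160 ≡ 96 (mod 211)
11 ≠ 96; the check fails.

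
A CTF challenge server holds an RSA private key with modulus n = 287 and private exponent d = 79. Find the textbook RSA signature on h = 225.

h^2 ≡ 225^2 = 50625 ≡ 113
h^4 ≡ 113^2 = 12769 ≡ 141
h^8 ≡ 141^2 = 19881 ≡ 78
h^16 ≡ 78^2 = 6084 ≡ 57
h^32 ≡ 57^2 = 3249 ≡ 92
h^64 ≡ 92^2 = 8464 ≡ 141
79 = 64 + 8 + 4 + 2 + 1, so h^79 ≡ 141·78·141·113·225 ≡ 162 (mod 287)

162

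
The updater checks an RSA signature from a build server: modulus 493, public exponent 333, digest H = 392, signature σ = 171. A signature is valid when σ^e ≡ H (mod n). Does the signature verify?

σ^2 ≡ 171^2 = 29241 ≡ 154
σ^4 ≡ 154^2 = 23716 ≡ 52
σ^8 ≡ 52^2 = 2704 ≡ 239
σ^16 ≡ 239^2 = 57121 ≡ 426
σ^32 ≡ 426^2 = 181476 ≡ 52
σ^64 ≡ 52^2 = 2704 ≡ 239
σ^128 ≡ 239^2 = 57121 ≡ 426
σ^256 ≡ 426^2 = 181476 ≡ 52
333 = 256 + 64 + 8 + 4 + 1, so σ^333 ≡ 52·239·239·52·171 ≡ 392 (mod 493)
σ^333 mod 493 = 392 matches H.

verifies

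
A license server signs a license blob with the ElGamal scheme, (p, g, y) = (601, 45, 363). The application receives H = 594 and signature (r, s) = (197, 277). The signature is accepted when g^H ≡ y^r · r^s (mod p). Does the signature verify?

Left side g^H mod p:
45^594 mod 601 = 356
Right side y^r · r^s mod p:
363^197 mod 601 = 399
197^277 mod 601 = 147
399·147 = 58653 ≡ 356 (mod 601)
356 ≡ 356 (mod 601), so the signature is genuine.

verifies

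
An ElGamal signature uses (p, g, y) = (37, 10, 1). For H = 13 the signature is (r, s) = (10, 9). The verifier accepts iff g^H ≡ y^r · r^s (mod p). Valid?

no

Left side g^H mod p:
10^2 = 100 ≡ 26
10^4 ≡ 26^2 = 676 ≡ 10
10^8 ≡ 10^2 = 100 ≡ 26
13 = 8 + 4 + 1, so 10^13 ≡ 26·10·10 ≡ 10 (mod 37)
Right side y^r · r^s mod p:
1^2 = 1
1^4 ≡ 1^2 = 1
1^8 ≡ 1^2 = 1
10 = 8 + 2, so 1^10 ≡ 1·1 ≡ 1 (mod 37)
10^2 = 100 ≡ 26
10^4 ≡ 26^2 = 676 ≡ 10
10^8 ≡ 10^2 = 100 ≡ 26
9 = 8 + 1, so 10^9 ≡ 26·10 ≡ 1 (mod 37)
1·1 = 1 ≡ 1 (mod 37)
10 ≠ 1, so verification fails.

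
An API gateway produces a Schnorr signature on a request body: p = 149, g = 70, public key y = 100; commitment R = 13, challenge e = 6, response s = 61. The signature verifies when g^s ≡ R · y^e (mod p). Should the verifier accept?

g^s mod p:
70^2 = 4900 ≡ 132
70^4 ≡ 132^2 = 17424 ≡ 140
70^8 ≡ 140^2 = 19600 ≡ 81
70^16 ≡ 81^2 = 6561 ≡ 5
70^32 ≡ 5^2 = 25
61 = 32 + 16 + 8 + 4 + 1, so 70^61 ≡ 25·5·81·140·70 ≡ 89 (mod 149)
R · y^e mod p:
100^2 = 10000 ≡ 17
100^4 ≡ 17^2 = 289 ≡ 140
6 = 4 + 2, so 100^6 ≡ 140·17 ≡ 145 (mod 149)
13·145 = 1885 ≡ 97 (mod 149)
89 ≠ 97; the check fails.

reject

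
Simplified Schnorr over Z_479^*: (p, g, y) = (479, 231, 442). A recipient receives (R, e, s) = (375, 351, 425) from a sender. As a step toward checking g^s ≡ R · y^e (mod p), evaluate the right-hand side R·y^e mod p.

442^2 = 195364 ≡ 411
442^4 ≡ 411^2 = 168921 ≡ 313
442^8 ≡ 313^2 = 97969 ≡ 253
442^16 ≡ 253^2 = 64009 ≡ 302
442^32 ≡ 302^2 = 91204 ≡ 194
442^64 ≡ 194^2 = 37636 ≡ 274
442^128 ≡ 274^2 = 75076 ≡ 352
442^256 ≡ 352^2 = 123904 ≡ 322
351 = 256 + 64 + 16 + 8 + 4 + 2 + 1, so 442^351 ≡ 322·274·302·253·313·411·442 ≡ 385 (mod 479)
R · y^e ≡ 375·385 = 144375 ≡ 196 (mod 479)

196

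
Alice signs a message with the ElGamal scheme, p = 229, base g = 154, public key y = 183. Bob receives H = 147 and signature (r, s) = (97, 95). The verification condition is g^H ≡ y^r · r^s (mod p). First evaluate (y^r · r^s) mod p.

183^2 = 33489 ≡ 55
183^4 ≡ 55^2 = 3025 ≡ 48
183^8 ≡ 48^2 = 2304 ≡ 14
183^16 ≡ 14^2 = 196
183^32 ≡ 196^2 = 38416 ≡ 173
183^64 ≡ 173^2 = 29929 ≡ 159
97 = 64 + 32 + 1, so 183^97 ≡ 159·173·183 ≡ 132 (mod 229)
97^2 = 9409 ≡ 20
97^4 ≡ 20^2 = 400 ≡ 171
97^8 ≡ 171^2 = 29241 ≡ 158
97^16 ≡ 158^2 = 24964 ≡ 3
97^32 ≡ 3^2 = 9
97^64 ≡ 9^2 = 81
95 = 64 + 16 + 8 + 4 + 2 + 1, so 97^95 ≡ 81·3·158·171·20·97 ≡ 135 (mod 229)
y^r · r^s ≡ 132·135 = 17820 ≡ 187 (mod 229)

187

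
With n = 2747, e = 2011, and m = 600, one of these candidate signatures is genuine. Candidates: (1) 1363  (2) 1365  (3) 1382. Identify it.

2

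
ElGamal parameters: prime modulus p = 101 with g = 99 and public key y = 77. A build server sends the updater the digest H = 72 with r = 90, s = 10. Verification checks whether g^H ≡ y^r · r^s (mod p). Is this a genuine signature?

forged

Left side g^H mod p:
Squares mod 101: 99^1≡99, 99^2≡4, 99^4≡16, 99^8≡54, 99^16≡88, 99^32≡68, 99^64≡79
72 = 64 + 8, so 99^72 ≡ 79·54 ≡ 24 (mod 101)
Right side y^r · r^s mod p:
Squares mod 101: 77^1≡77, 77^2≡71, 77^4≡92, 77^8≡81, 77^16≡97, 77^32≡16, 77^64≡54
90 = 64 + 16 + 8 + 2, so 77^90 ≡ 54·97·81·71 ≡ 84 (mod 101)
Squares mod 101: 90^1≡90, 90^2≡20, 90^4≡97, 90^8≡16
10 = 8 + 2, so 90^10 ≡ 16·20 ≡ 17 (mod 101)
84·17 = 1428 ≡ 14 (mod 101)
24 ≠ 14, so verification fails.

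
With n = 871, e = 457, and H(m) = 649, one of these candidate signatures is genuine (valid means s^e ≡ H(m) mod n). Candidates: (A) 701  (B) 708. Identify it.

A

Candidate A: 701^2 = 491401 ≡ 157; 701^4 ≡ 157^2 = 24649 ≡ 261; 701^8 ≡ 261^2 = 68121 ≡ 183; 701^16 ≡ 183^2 = 33489 ≡ 391; 701^32 ≡ 391^2 = 152881 ≡ 456; 701^64 ≡ 456^2 = 207936 ≡ 638; 701^128 ≡ 638^2 = 407044 ≡ 287; 701^256 ≡ 287^2 = 82369 ≡ 495; 457 = 256 + 128 + 64 + 8 + 1, so 701^457 ≡ 495·287·638·183·701 ≡ 649 (mod 871)
  → matches H(m) = 649
Candidate B: 708^2 = 501264 ≡ 439; 708^4 ≡ 439^2 = 192721 ≡ 230; 708^8 ≡ 230^2 = 52900 ≡ 640; 708^16 ≡ 640^2 = 409600 ≡ 230; 708^32 ≡ 230^2 = 52900 ≡ 640; 708^64 ≡ 640^2 = 409600 ≡ 230; 708^128 ≡ 230^2 = 52900 ≡ 640; 708^256 ≡ 640^2 = 409600 ≡ 230; 457 = 256 + 128 + 64 + 8 + 1, so 708^457 ≡ 230·640·230·640·708 ≡ 708 (mod 871)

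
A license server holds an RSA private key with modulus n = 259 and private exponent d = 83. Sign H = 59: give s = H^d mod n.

H^83 mod 259 = 166

166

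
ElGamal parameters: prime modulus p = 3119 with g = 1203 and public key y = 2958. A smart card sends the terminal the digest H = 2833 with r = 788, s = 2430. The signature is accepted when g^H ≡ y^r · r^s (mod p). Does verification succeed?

Left side g^H mod p:
1203^2 = 1447209 ≡ 3112
1203^4 ≡ 3112^2 = 9684544 ≡ 49
1203^8 ≡ 49^2 = 2401
1203^16 ≡ 2401^2 = 5764801 ≡ 889
1203^32 ≡ 889^2 = 790321 ≡ 1214
1203^64 ≡ 1214^2 = 1473796 ≡ 1628
1203^128 ≡ 1628^2 = 2650384 ≡ 2353
1203^256 ≡ 2353^2 = 5536609 ≡ 384
1203^512 ≡ 384^2 = 147456 ≡ 863
1203^1024 ≡ 863^2 = 744769 ≡ 2447
1203^2048 ≡ 2447^2 = 5987809 ≡ 2448
2833 = 2048 + 512 + 256 + 16 + 1, so 1203^2833 ≡ 2448·863·384·889·1203 ≡ 2280 (mod 3119)
Right side y^r · r^s mod p:
2958^2 = 8749764 ≡ 969
2958^4 ≡ 969^2 = 938961 ≡ 142
2958^8 ≡ 142^2 = 20164 ≡ 1450
2958^16 ≡ 1450^2 = 2102500 ≡ 294
2958^32 ≡ 294^2 = 86436 ≡ 2223
2958^64 ≡ 2223^2 = 4941729 ≡ 1233
2958^128 ≡ 1233^2 = 1520289 ≡ 1336
2958^256 ≡ 1336^2 = 1784896 ≡ 828
2958^512 ≡ 828^2 = 685584 ≡ 2523
788 = 512 + 256 + 16 + 4, so 2958^788 ≡ 2523·828·294·142 ≡ 2649 (mod 3119)
788^2 = 620944 ≡ 263
788^4 ≡ 263^2 = 69169 ≡ 551
788^8 ≡ 551^2 = 303601 ≡ 1058
788^16 ≡ 1058^2 = 1119364 ≡ 2762
788^32 ≡ 2762^2 = 7628644 ≡ 2689
788^64 ≡ 2689^2 = 7230721 ≡ 879
788^128 ≡ 879^2 = 772641 ≡ 2248
788^256 ≡ 2248^2 = 5053504 ≡ 724
788^512 ≡ 724^2 = 524176 ≡ 184
788^1024 ≡ 184^2 = 33856 ≡ 2666
788^2048 ≡ 2666^2 = 7107556 ≡ 2474
2430 = 2048 + 256 + 64 + 32 + 16 + 8 + 4 + 2, so 788^2430 ≡ 2474·724·879·2689·2762·1058·551·263 ≡ 2408 (mod 3119)
2649·2408 = 6378792 ≡ 437 (mod 3119)
2280 ≠ 437, so verification fails.

fails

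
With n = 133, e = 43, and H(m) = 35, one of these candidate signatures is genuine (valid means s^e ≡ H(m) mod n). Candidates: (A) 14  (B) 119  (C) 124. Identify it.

B

Candidate A: Squares mod 133: 14^1≡14, 14^2≡63, 14^4≡112, 14^8≡42, 14^16≡35, 14^32≡28; 43 = 32 + 8 + 2 + 1, so 14^43 ≡ 28·42·63·14 ≡ 98 (mod 133)
Candidate B: Squares mod 133: 119^1≡119, 119^2≡63, 119^4≡112, 119^8≡42, 119^16≡35, 119^32≡28; 43 = 32 + 8 + 2 + 1, so 119^43 ≡ 28·42·63·119 ≡ 35 (mod 133)
  → matches H(m) = 35
Candidate C: Squares mod 133: 124^1≡124, 124^2≡81, 124^4≡44, 124^8≡74, 124^16≡23, 124^32≡130; 43 = 32 + 8 + 2 + 1, so 124^43 ≡ 130·74·81·124 ≡ 110 (mod 133)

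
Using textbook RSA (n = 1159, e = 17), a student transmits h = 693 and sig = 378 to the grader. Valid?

yes

sig^2 ≡ 378^2 = 142884 ≡ 327
sig^4 ≡ 327^2 = 106929 ≡ 301
sig^8 ≡ 301^2 = 90601 ≡ 199
sig^16 ≡ 199^2 = 39601 ≡ 195
17 = 16 + 1, so sig^17 ≡ 195·378 ≡ 693 (mod 1159)
sig^17 mod 1159 = 693 matches h.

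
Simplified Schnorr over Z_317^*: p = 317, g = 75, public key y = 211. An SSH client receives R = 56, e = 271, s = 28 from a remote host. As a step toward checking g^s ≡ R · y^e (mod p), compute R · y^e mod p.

211^2 = 44521 ≡ 141
211^4 ≡ 141^2 = 19881 ≡ 227
211^8 ≡ 227^2 = 51529 ≡ 175
211^16 ≡ 175^2 = 30625 ≡ 193
211^32 ≡ 193^2 = 37249 ≡ 160
211^64 ≡ 160^2 = 25600 ≡ 240
211^128 ≡ 240^2 = 57600 ≡ 223
211^256 ≡ 223^2 = 49729 ≡ 277
271 = 256 + 8 + 4 + 2 + 1, so 211^271 ≡ 277·175·227·141·211 ≡ 19 (mod 317)
R · y^e ≡ 56·19 = 1064 ≡ 113 (mod 317)

113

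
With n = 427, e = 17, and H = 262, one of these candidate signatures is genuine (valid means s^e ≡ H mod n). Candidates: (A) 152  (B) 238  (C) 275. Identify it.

A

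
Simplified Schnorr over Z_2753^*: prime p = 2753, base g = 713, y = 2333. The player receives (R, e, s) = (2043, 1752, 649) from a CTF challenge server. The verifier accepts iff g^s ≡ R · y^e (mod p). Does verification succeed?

g^s mod p:
Squares mod 2753: 713^1≡713, 713^2≡1817, 713^4≡642, 713^8≡1967, 713^16≡1124, 713^32≡2502, 713^64≡2435, 713^128≡2016, 713^256≡828, 713^512≡87
649 = 512 + 128 + 8 + 1, so 713^649 ≡ 87·2016·1967·713 ≡ 91 (mod 2753)
R · y^e mod p:
Squares mod 2753: 2333^1≡2333, 2333^2≡208, 2333^4≡1969, 2333^8≡737, 2333^16≡828, 2333^32≡87, 2333^64≡2063, 2333^128≡2584, 2333^256≡1031, 2333^512≡303, 2333^1024≡960
1752 = 1024 + 512 + 128 + 64 + 16 + 8, so 2333^1752 ≡ 960·303·2584·2063·828·737 ≡ 2666 (mod 2753)
2043·2666 = 5446638 ≡ 1204 (mod 2753)
91 ≠ 1204; the check fails.

fails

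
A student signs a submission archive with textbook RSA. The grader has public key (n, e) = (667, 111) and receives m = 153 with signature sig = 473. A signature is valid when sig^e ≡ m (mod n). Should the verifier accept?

reject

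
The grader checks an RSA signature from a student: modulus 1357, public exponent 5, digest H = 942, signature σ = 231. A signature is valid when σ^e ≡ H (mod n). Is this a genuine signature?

forged

σ^2 ≡ 231^2 = 53361 ≡ 438
σ^4 ≡ 438^2 = 191844 ≡ 507
5 = 4 + 1, so σ^5 ≡ 507·231 ≡ 415 (mod 1357)
415 ≠ 942, so verification fails.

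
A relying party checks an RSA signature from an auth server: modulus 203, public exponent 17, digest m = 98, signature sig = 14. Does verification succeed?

passes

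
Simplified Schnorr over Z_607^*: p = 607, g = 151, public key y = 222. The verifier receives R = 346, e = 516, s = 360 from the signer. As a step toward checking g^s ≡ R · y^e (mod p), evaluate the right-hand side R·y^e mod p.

271

222^2 = 49284 ≡ 117
222^4 ≡ 117^2 = 13689 ≡ 335
222^8 ≡ 335^2 = 112225 ≡ 537
222^16 ≡ 537^2 = 288369 ≡ 44
222^32 ≡ 44^2 = 1936 ≡ 115
222^64 ≡ 115^2 = 13225 ≡ 478
222^128 ≡ 478^2 = 228484 ≡ 252
222^256 ≡ 252^2 = 63504 ≡ 376
222^512 ≡ 376^2 = 141376 ≡ 552
516 = 512 + 4, so 222^516 ≡ 552·335 ≡ 392 (mod 607)
R · y^e ≡ 346·392 = 135632 ≡ 271 (mod 607)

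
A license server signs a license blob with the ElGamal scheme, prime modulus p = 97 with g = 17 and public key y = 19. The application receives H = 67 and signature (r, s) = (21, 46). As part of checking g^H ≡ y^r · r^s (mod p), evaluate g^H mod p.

71

17^2 = 289 ≡ 95
17^4 ≡ 95^2 = 9025 ≡ 4
17^8 ≡ 4^2 = 16
17^16 ≡ 16^2 = 256 ≡ 62
17^32 ≡ 62^2 = 3844 ≡ 61
17^64 ≡ 61^2 = 3721 ≡ 35
67 = 64 + 2 + 1, so 17^67 ≡ 35·95·17 ≡ 71 (mod 97)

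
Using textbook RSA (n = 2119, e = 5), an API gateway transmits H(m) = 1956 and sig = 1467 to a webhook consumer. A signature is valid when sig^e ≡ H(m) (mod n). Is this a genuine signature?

forged

sig^2 ≡ 1467^2 = 2152089 ≡ 1304
sig^4 ≡ 1304^2 = 1700416 ≡ 978
5 = 4 + 1, so sig^5 ≡ 978·1467 ≡ 163 (mod 2119)
163 ≠ 1956, so verification fails.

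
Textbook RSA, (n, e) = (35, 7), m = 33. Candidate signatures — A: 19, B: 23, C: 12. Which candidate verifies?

C

Candidate A: Squares mod 35: 19^1≡19, 19^2≡11, 19^4≡16; 7 = 4 + 2 + 1, so 19^7 ≡ 16·11·19 ≡ 19 (mod 35)
Candidate B: Squares mod 35: 23^1≡23, 23^2≡4, 23^4≡16; 7 = 4 + 2 + 1, so 23^7 ≡ 16·4·23 ≡ 2 (mod 35)
Candidate C: Squares mod 35: 12^1≡12, 12^2≡4, 12^4≡16; 7 = 4 + 2 + 1, so 12^7 ≡ 16·4·12 ≡ 33 (mod 35)
  → matches m = 33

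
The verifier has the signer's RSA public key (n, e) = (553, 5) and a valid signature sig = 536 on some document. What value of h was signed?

247

sig^2 ≡ 536^2 = 287296 ≡ 289
sig^4 ≡ 289^2 = 83521 ≡ 18
5 = 4 + 1, so sig^5 ≡ 18·536 ≡ 247 (mod 553)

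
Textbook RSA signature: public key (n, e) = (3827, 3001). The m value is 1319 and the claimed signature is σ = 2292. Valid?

no

σ^3001 mod 3827 = 2508
The recovered value 2508 does not match the digest 1319.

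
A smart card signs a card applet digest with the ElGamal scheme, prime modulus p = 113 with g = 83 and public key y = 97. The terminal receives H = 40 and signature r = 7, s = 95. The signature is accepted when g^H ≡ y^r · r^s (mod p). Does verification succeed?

Left side g^H mod p:
Squares mod 113: 83^1≡83, 83^2≡109, 83^4≡16, 83^8≡30, 83^16≡109, 83^32≡16
40 = 32 + 8, so 83^40 ≡ 16·30 ≡ 28 (mod 113)
Right side y^r · r^s mod p:
Squares mod 113: 97^1≡97, 97^2≡30, 97^4≡109
7 = 4 + 2 + 1, so 97^7 ≡ 109·30·97 ≡ 112 (mod 113)
Squares mod 113: 7^1≡7, 7^2≡49, 7^4≡28, 7^8≡106, 7^16≡49, 7^32≡28, 7^64≡106
95 = 64 + 16 + 8 + 4 + 2 + 1, so 7^95 ≡ 106·49·106·28·49·7 ≡ 85 (mod 113)
112·85 = 9520 ≡ 28 (mod 113)
28 ≡ 28 (mod 113), so the signature is genuine.

passes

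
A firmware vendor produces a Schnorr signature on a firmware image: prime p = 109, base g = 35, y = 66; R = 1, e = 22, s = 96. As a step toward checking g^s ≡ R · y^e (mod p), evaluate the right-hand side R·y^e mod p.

16

66^22 mod 109 = 16
R · y^e ≡ 1·16 = 16 ≡ 16 (mod 109)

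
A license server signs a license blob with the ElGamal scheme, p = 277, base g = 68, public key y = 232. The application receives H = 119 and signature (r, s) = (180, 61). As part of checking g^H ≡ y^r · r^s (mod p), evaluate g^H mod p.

68^119 mod 277 = 31

31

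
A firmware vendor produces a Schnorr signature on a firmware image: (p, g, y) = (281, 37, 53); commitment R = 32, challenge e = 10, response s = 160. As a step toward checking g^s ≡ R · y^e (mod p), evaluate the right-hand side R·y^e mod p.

249

Squares mod 281: 53^1≡53, 53^2≡280, 53^4≡1, 53^8≡1
10 = 8 + 2, so 53^10 ≡ 1·280 ≡ 280 (mod 281)
R · y^e ≡ 32·280 = 8960 ≡ 249 (mod 281)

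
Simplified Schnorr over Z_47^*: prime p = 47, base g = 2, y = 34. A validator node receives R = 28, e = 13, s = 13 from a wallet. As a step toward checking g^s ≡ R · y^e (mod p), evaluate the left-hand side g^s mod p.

2^2 = 4
2^4 ≡ 4^2 = 16
2^8 ≡ 16^2 = 256 ≡ 21
13 = 8 + 4 + 1, so 2^13 ≡ 21·16·2 ≡ 14 (mod 47)

14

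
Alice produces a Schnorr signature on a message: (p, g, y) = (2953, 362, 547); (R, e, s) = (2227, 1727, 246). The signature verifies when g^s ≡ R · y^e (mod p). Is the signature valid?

invalid

g^s mod p:
362^246 mod 2953 = 1727
R · y^e mod p:
547^1727 mod 2953 = 763
2227·763 = 1699201 ≡ 1226 (mod 2953)
1727 ≠ 1226; the check fails.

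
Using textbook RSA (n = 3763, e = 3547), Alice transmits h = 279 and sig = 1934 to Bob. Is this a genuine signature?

genuine

sig^2 ≡ 1934^2 = 3740356 ≡ 3697
sig^4 ≡ 3697^2 = 13667809 ≡ 593
sig^8 ≡ 593^2 = 351649 ≡ 1690
sig^16 ≡ 1690^2 = 2856100 ≡ 3746
sig^32 ≡ 3746^2 = 14032516 ≡ 289
sig^64 ≡ 289^2 = 83521 ≡ 735
sig^128 ≡ 735^2 = 540225 ≡ 2116
sig^256 ≡ 2116^2 = 4477456 ≡ 3249
sig^512 ≡ 3249^2 = 10556001 ≡ 786
sig^1024 ≡ 786^2 = 617796 ≡ 664
sig^2048 ≡ 664^2 = 440896 ≡ 625
3547 = 2048 + 1024 + 256 + 128 + 64 + 16 + 8 + 2 + 1, so sig^3547 ≡ 625·664·3249·2116·735·3746·1690·3697·1934 ≡ 279 (mod 3763)
sig^3547 mod 3763 = 279 matches h.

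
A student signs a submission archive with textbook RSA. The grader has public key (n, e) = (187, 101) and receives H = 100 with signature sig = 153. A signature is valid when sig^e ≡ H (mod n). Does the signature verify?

does not verify

sig^2 ≡ 153^2 = 23409 ≡ 34
sig^4 ≡ 34^2 = 1156 ≡ 34
sig^8 ≡ 34^2 = 1156 ≡ 34
sig^16 ≡ 34^2 = 1156 ≡ 34
sig^32 ≡ 34^2 = 1156 ≡ 34
sig^64 ≡ 34^2 = 1156 ≡ 34
101 = 64 + 32 + 4 + 1, so sig^101 ≡ 34·34·34·153 ≡ 153 (mod 187)
153 ≠ 100, so verification fails.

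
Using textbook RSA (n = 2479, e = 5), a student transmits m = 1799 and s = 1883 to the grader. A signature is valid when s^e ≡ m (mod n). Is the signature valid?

s^2 ≡ 1883^2 = 3545689 ≡ 719
s^4 ≡ 719^2 = 516961 ≡ 1329
5 = 4 + 1, so s^5 ≡ 1329·1883 ≡ 1196 (mod 2479)
1196 ≠ 1799, so verification fails.

invalid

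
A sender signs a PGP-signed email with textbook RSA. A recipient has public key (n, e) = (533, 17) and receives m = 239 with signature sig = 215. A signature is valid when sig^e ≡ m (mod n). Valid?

no

sig^2 ≡ 215^2 = 46225 ≡ 387
sig^4 ≡ 387^2 = 149769 ≡ 529
sig^8 ≡ 529^2 = 279841 ≡ 16
sig^16 ≡ 16^2 = 256
17 = 16 + 1, so sig^17 ≡ 256·215 ≡ 141 (mod 533)
The recovered value 141 does not match the digest 239.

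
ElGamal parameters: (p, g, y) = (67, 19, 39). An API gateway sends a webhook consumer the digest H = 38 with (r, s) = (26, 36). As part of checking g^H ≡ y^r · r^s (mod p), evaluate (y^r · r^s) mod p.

39^2 = 1521 ≡ 47
39^4 ≡ 47^2 = 2209 ≡ 65
39^8 ≡ 65^2 = 4225 ≡ 4
39^16 ≡ 4^2 = 16
26 = 16 + 8 + 2, so 39^26 ≡ 16·4·47 ≡ 60 (mod 67)
26^2 = 676 ≡ 6
26^4 ≡ 6^2 = 36
26^8 ≡ 36^2 = 1296 ≡ 23
26^16 ≡ 23^2 = 529 ≡ 60
26^32 ≡ 60^2 = 3600 ≡ 49
36 = 32 + 4, so 26^36 ≡ 49·36 ≡ 22 (mod 67)
y^r · r^s ≡ 60·22 = 1320 ≡ 47 (mod 67)

47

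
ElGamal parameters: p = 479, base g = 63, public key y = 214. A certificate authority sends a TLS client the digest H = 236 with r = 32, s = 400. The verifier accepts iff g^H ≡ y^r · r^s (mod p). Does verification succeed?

Left side g^H mod p:
63^2 = 3969 ≡ 137
63^4 ≡ 137^2 = 18769 ≡ 88
63^8 ≡ 88^2 = 7744 ≡ 80
63^16 ≡ 80^2 = 6400 ≡ 173
63^32 ≡ 173^2 = 29929 ≡ 231
63^64 ≡ 231^2 = 53361 ≡ 192
63^128 ≡ 192^2 = 36864 ≡ 460
236 = 128 + 64 + 32 + 8 + 4, so 63^236 ≡ 460·192·231·80·88 ≡ 213 (mod 479)
Right side y^r · r^s mod p:
214^2 = 45796 ≡ 291
214^4 ≡ 291^2 = 84681 ≡ 377
214^8 ≡ 377^2 = 142129 ≡ 345
214^16 ≡ 345^2 = 119025 ≡ 233
214^32 ≡ 233^2 = 54289 ≡ 162
32^2 = 1024 ≡ 66
32^4 ≡ 66^2 = 4356 ≡ 45
32^8 ≡ 45^2 = 2025 ≡ 109
32^16 ≡ 109^2 = 11881 ≡ 385
32^32 ≡ 385^2 = 148225 ≡ 214
32^64 ≡ 214^2 = 45796 ≡ 291
32^128 ≡ 291^2 = 84681 ≡ 377
32^256 ≡ 377^2 = 142129 ≡ 345
400 = 256 + 128 + 16, so 32^400 ≡ 345·377·385 ≡ 365 (mod 479)
162·365 = 59130 ≡ 213 (mod 479)
213 ≡ 213 (mod 479), so the signature is genuine.

passes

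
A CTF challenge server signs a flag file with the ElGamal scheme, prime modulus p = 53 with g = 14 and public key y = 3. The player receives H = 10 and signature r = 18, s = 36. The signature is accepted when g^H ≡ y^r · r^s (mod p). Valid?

no

Left side g^H mod p:
14^2 = 196 ≡ 37
14^4 ≡ 37^2 = 1369 ≡ 44
14^8 ≡ 44^2 = 1936 ≡ 28
10 = 8 + 2, so 14^10 ≡ 28·37 ≡ 29 (mod 53)
Right side y^r · r^s mod p:
3^2 = 9
3^4 ≡ 9^2 = 81 ≡ 28
3^8 ≡ 28^2 = 784 ≡ 42
3^16 ≡ 42^2 = 1764 ≡ 15
18 = 16 + 2, so 3^18 ≡ 15·9 ≡ 29 (mod 53)
18^2 = 324 ≡ 6
18^4 ≡ 6^2 = 36
18^8 ≡ 36^2 = 1296 ≡ 24
18^16 ≡ 24^2 = 576 ≡ 46
18^32 ≡ 46^2 = 2116 ≡ 49
36 = 32 + 4, so 18^36 ≡ 49·36 ≡ 15 (mod 53)
29·15 = 435 ≡ 11 (mod 53)
29 ≠ 11, so verification fails.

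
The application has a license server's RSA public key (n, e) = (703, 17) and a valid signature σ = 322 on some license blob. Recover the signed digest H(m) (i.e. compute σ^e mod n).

σ^2 ≡ 322^2 = 103684 ≡ 343
σ^4 ≡ 343^2 = 117649 ≡ 248
σ^8 ≡ 248^2 = 61504 ≡ 343
σ^16 ≡ 343^2 = 117649 ≡ 248
17 = 16 + 1, so σ^17 ≡ 248·322 ≡ 417 (mod 703)

417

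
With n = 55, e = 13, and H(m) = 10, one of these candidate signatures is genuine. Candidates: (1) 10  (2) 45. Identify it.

Candidate 1: 10^2 = 100 ≡ 45; 10^4 ≡ 45^2 = 2025 ≡ 45; 10^8 ≡ 45^2 = 2025 ≡ 45; 13 = 8 + 4 + 1, so 10^13 ≡ 45·45·10 ≡ 10 (mod 55)
  → matches H(m) = 10
Candidate 2: 45^2 = 2025 ≡ 45; 45^4 ≡ 45^2 = 2025 ≡ 45; 45^8 ≡ 45^2 = 2025 ≡ 45; 13 = 8 + 4 + 1, so 45^13 ≡ 45·45·45 ≡ 45 (mod 55)

1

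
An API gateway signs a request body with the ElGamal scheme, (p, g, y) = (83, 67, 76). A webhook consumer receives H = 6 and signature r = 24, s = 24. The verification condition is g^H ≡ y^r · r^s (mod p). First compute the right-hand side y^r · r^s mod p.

11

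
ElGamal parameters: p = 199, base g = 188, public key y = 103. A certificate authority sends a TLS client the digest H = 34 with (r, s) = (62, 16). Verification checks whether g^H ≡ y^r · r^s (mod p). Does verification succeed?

fails

Left side g^H mod p:
Squares mod 199: 188^1≡188, 188^2≡121, 188^4≡114, 188^8≡61, 188^16≡139, 188^32≡18
34 = 32 + 2, so 188^34 ≡ 18·121 ≡ 188 (mod 199)
Right side y^r · r^s mod p:
Squares mod 199: 103^1≡103, 103^2≡62, 103^4≡63, 103^8≡188, 103^16≡121, 103^32≡114
62 = 32 + 16 + 8 + 4 + 2, so 103^62 ≡ 114·121·188·63·62 ≡ 139 (mod 199)
Squares mod 199: 62^1≡62, 62^2≡63, 62^4≡188, 62^8≡121, 62^16≡114
62^16 ≡ 114 (mod 199)
139·114 = 15846 ≡ 125 (mod 199)
188 ≠ 125, so verification fails.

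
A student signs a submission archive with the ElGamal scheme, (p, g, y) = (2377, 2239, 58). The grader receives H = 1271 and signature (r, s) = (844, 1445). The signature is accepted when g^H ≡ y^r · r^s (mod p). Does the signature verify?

Left side g^H mod p:
2239^2 = 5013121 ≡ 28
2239^4 ≡ 28^2 = 784
2239^8 ≡ 784^2 = 614656 ≡ 1390
2239^16 ≡ 1390^2 = 1932100 ≡ 1976
2239^32 ≡ 1976^2 = 3904576 ≡ 1542
2239^64 ≡ 1542^2 = 2377764 ≡ 764
2239^128 ≡ 764^2 = 583696 ≡ 1331
2239^256 ≡ 1331^2 = 1771561 ≡ 696
2239^512 ≡ 696^2 = 484416 ≡ 1885
2239^1024 ≡ 1885^2 = 3553225 ≡ 1987
1271 = 1024 + 128 + 64 + 32 + 16 + 4 + 2 + 1, so 2239^1271 ≡ 1987·1331·764·1542·1976·784·28·2239 ≡ 1710 (mod 2377)
Right side y^r · r^s mod p:
58^2 = 3364 ≡ 987
58^4 ≡ 987^2 = 974169 ≡ 1976
58^8 ≡ 1976^2 = 3904576 ≡ 1542
58^16 ≡ 1542^2 = 2377764 ≡ 764
58^32 ≡ 764^2 = 583696 ≡ 1331
58^64 ≡ 1331^2 = 1771561 ≡ 696
58^128 ≡ 696^2 = 484416 ≡ 1885
58^256 ≡ 1885^2 = 3553225 ≡ 1987
58^512 ≡ 1987^2 = 3948169 ≡ 2349
844 = 512 + 256 + 64 + 8 + 4, so 58^844 ≡ 2349·1987·696·1542·1976 ≡ 1489 (mod 2377)
844^2 = 712336 ≡ 1613
844^4 ≡ 1613^2 = 2601769 ≡ 1331
844^8 ≡ 1331^2 = 1771561 ≡ 696
844^16 ≡ 696^2 = 484416 ≡ 1885
844^32 ≡ 1885^2 = 3553225 ≡ 1987
844^64 ≡ 1987^2 = 3948169 ≡ 2349
844^128 ≡ 2349^2 = 5517801 ≡ 784
844^256 ≡ 784^2 = 614656 ≡ 1390
844^512 ≡ 1390^2 = 1932100 ≡ 1976
844^1024 ≡ 1976^2 = 3904576 ≡ 1542
1445 = 1024 + 256 + 128 + 32 + 4 + 1, so 844^1445 ≡ 1542·1390·784·1987·1331·844 ≡ 1299 (mod 2377)
1489·1299 = 1934211 ≡ 1710 (mod 2377)
1710 ≡ 1710 (mod 2377), so the signature is genuine.

verifies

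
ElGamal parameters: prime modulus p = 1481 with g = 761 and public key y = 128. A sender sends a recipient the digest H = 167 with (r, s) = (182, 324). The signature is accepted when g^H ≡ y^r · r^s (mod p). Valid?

no

Left side g^H mod p:
761^2 = 579121 ≡ 50
761^4 ≡ 50^2 = 2500 ≡ 1019
761^8 ≡ 1019^2 = 1038361 ≡ 180
761^16 ≡ 180^2 = 32400 ≡ 1299
761^32 ≡ 1299^2 = 1687401 ≡ 542
761^64 ≡ 542^2 = 293764 ≡ 526
761^128 ≡ 526^2 = 276676 ≡ 1210
167 = 128 + 32 + 4 + 2 + 1, so 761^167 ≡ 1210·542·1019·50·761 ≡ 436 (mod 1481)
Right side y^r · r^s mod p:
128^2 = 16384 ≡ 93
128^4 ≡ 93^2 = 8649 ≡ 1244
128^8 ≡ 1244^2 = 1547536 ≡ 1372
128^16 ≡ 1372^2 = 1882384 ≡ 33
128^32 ≡ 33^2 = 1089
128^64 ≡ 1089^2 = 1185921 ≡ 1121
128^128 ≡ 1121^2 = 1256641 ≡ 753
182 = 128 + 32 + 16 + 4 + 2, so 128^182 ≡ 753·1089·33·1244·93 ≡ 238 (mod 1481)
182^2 = 33124 ≡ 542
182^4 ≡ 542^2 = 293764 ≡ 526
182^8 ≡ 526^2 = 276676 ≡ 1210
182^16 ≡ 1210^2 = 1464100 ≡ 872
182^32 ≡ 872^2 = 760384 ≡ 631
182^64 ≡ 631^2 = 398161 ≡ 1253
182^128 ≡ 1253^2 = 1570009 ≡ 149
182^256 ≡ 149^2 = 22201 ≡ 1467
324 = 256 + 64 + 4, so 182^324 ≡ 1467·1253·526 ≡ 1019 (mod 1481)
238·1019 = 242522 ≡ 1119 (mod 1481)
436 ≠ 1119, so verification fails.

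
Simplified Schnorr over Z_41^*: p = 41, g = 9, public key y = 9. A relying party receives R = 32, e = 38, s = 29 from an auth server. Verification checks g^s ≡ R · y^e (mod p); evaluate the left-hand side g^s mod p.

9

9^2 = 81 ≡ 40
9^4 ≡ 40^2 = 1600 ≡ 1
9^8 ≡ 1^2 = 1
9^16 ≡ 1^2 = 1
29 = 16 + 8 + 4 + 1, so 9^29 ≡ 1·1·1·9 ≡ 9 (mod 41)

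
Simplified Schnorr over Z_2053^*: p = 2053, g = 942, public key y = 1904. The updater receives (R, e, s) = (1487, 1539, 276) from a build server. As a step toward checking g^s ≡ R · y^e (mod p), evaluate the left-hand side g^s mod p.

566

942^276 mod 2053 = 566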